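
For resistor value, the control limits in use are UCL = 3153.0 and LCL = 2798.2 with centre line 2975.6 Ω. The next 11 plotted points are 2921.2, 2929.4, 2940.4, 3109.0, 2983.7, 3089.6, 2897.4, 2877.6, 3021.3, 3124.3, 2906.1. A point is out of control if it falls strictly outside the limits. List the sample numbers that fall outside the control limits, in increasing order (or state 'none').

none

All 11 points lie within [2798.2, 3153.0].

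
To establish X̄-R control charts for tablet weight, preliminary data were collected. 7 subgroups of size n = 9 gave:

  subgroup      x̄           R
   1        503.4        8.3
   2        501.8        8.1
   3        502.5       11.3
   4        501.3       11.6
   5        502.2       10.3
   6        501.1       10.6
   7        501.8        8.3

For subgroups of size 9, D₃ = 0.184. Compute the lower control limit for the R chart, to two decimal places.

R̄ = (8.3 + 8.1 + 11.3 + 11.6 + 10.3 + 10.6 + 8.3) / 7 = 68.5000 / 7 = 9.7857
LCL_R = D₃·R̄ = 0.184 × 9.7857 = 1.8006

1.80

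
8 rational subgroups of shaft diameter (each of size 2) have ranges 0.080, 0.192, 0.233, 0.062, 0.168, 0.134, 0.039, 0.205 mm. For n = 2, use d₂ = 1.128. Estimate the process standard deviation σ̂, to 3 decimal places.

R̄ = (0.080 + 0.192 + 0.233 + 0.062 + 0.168 + 0.134 + 0.039 + 0.205) / 8 = 0.1391
σ̂ = R̄ / d₂ = 0.1391 / 1.128 = 0.1233

0.123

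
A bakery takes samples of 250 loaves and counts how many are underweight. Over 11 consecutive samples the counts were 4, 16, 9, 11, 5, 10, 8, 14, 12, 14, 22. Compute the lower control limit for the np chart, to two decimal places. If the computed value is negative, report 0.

1.48

p̄ = Σdᵢ / (k·n) = 125 / (11 × 250) = 0.04545
LCL = np̄ − 3·√(np̄(1−p̄)) = 11.3636 − 3 × 3.2935 = 1.4832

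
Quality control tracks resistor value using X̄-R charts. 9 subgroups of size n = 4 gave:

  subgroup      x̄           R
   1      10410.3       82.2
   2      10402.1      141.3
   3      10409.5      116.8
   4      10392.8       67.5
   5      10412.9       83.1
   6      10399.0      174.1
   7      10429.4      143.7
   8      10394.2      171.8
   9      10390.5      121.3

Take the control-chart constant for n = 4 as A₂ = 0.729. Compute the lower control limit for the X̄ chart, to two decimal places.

X̄̄ = (10410.3 + 10402.1 + 10409.5 + 10392.8 + 10412.9 + 10399.0 + 10429.4 + 10394.2 + 10390.5) / 9 = 93640.7000 / 9 = 10404.5222
R̄ = (82.2 + 141.3 + 116.8 + 67.5 + 83.1 + 174.1 + 143.7 + 171.8 + 121.3) / 9 = 1101.8000 / 9 = 122.4222
LCL = X̄̄ − A₂·R̄ = 10404.5222 − 0.729 × 122.4222 = 10315.2764

10315.28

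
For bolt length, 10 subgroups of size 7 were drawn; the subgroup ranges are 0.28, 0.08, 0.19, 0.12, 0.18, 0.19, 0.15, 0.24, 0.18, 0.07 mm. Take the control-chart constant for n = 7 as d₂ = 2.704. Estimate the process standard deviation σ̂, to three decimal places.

0.062

R̄ = (0.28 + 0.08 + 0.19 + 0.12 + 0.18 + 0.19 + 0.15 + 0.24 + 0.18 + 0.07) / 10 = 0.1680
σ̂ = R̄ / d₂ = 0.1680 / 2.704 = 0.0621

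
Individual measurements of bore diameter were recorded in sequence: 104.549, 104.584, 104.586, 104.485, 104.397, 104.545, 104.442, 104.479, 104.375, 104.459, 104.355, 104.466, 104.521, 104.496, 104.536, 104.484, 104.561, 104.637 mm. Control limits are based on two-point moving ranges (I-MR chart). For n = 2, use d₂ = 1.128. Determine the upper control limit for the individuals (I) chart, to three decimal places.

104.692

X̄ = (104.549 + 104.584 + 104.586 + 104.485 + 104.397 + 104.545 + 104.442 + 104.479 + 104.375 + 104.459 + 104.355 + 104.466 + 104.521 + 104.496 + 104.536 + 104.484 + 104.561 + 104.637) / 18 = 104.4976
Moving ranges: 0.035, 0.002, 0.101, 0.088, 0.148, 0.103, 0.037, 0.104, 0.084, 0.104, 0.111, 0.055, 0.025, 0.040, 0.052, 0.077, 0.076; M̄R̄ = 1.2420 / 17 = 0.0731
UCL = X̄ + 3·M̄R̄/d₂ = 104.4976 + 3 × 0.0731 / 1.128 = 104.6919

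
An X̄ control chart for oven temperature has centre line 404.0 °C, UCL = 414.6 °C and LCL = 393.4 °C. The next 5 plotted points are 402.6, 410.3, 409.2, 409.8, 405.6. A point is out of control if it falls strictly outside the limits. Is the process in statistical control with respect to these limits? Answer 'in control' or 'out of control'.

All 5 points lie within [393.4, 414.6].

in control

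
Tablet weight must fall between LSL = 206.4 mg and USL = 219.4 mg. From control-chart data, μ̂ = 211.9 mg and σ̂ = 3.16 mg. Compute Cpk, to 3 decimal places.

Cpu = (USL − μ̂) / (3σ̂) = (219.4 − 211.9) / (3 × 3.16) = 0.7911; Cpl = (μ̂ − LSL) / (3σ̂) = (211.9 − 206.4) / (3 × 3.16) = 0.5802; Cpk = min(Cpu, Cpl) = 0.5802

0.580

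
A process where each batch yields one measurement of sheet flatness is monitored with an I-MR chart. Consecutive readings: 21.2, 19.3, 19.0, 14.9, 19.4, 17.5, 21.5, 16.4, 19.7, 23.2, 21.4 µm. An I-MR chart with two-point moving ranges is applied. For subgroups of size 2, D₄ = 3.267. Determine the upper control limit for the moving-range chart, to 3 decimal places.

Moving ranges: 1.9, 0.3, 4.1, 4.5, 1.9, 4.0, 5.1, 3.3, 3.5, 1.8; M̄R̄ = 30.4000 / 10 = 3.0400
UCL_MR = D₄·M̄R̄ = 3.267 × 3.0400 = 9.9317

9.932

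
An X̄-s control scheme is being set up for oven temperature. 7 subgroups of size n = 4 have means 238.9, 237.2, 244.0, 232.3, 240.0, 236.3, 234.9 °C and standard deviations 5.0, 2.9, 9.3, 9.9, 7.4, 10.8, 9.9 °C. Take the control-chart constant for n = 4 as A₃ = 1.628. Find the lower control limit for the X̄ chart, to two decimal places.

224.82

X̄̄ = (238.9 + 237.2 + 244.0 + 232.3 + 240.0 + 236.3 + 234.9) / 7 = 237.6571
s̄ = (5.0 + 2.9 + 9.3 + 9.9 + 7.4 + 10.8 + 9.9) / 7 = 7.8857
LCL = X̄̄ − A₃·s̄ = 237.6571 − 1.628 × 7.8857 = 224.8192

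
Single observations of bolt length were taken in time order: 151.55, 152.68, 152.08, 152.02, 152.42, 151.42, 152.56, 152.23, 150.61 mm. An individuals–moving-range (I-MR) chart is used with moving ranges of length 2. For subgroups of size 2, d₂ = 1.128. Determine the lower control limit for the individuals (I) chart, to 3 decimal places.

149.864

X̄ = (151.55 + 152.68 + 152.08 + 152.02 + 152.42 + 151.42 + 152.56 + 152.23 + 150.61) / 9 = 151.9522
Moving ranges: 1.13, 0.60, 0.06, 0.40, 1.00, 1.14, 0.33, 1.62; M̄R̄ = 6.2800 / 8 = 0.7850
LCL = X̄ − 3·M̄R̄/d₂ = 151.9522 − 3 × 0.7850 / 1.128 = 149.8645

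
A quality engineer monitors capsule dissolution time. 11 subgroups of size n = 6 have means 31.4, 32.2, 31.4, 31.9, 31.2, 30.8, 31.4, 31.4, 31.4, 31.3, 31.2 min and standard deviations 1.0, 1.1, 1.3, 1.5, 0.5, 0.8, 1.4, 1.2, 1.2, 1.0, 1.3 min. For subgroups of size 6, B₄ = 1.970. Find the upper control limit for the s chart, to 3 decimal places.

2.203

s̄ = (1.0 + 1.1 + 1.3 + 1.5 + 0.5 + 0.8 + 1.4 + 1.2 + 1.2 + 1.0 + 1.3) / 11 = 1.1182
UCL_s = B₄·s̄ = 1.970 × 1.1182 = 2.2028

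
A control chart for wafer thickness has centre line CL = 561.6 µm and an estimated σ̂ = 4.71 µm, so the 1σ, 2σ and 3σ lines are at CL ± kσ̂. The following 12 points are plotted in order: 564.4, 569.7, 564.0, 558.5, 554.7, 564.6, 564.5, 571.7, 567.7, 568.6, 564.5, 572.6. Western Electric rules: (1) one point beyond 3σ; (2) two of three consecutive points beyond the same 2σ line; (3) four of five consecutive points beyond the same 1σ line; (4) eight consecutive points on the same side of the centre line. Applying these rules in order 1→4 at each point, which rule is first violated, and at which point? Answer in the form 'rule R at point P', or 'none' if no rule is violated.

rule 3 at point 12

Zone of each point (C = within 1σ̂, B = 1σ̂–2σ̂, A = 2σ̂–3σ̂, * = beyond 3σ̂; sign = side of CL): 1:+C, 2:+B, 3:+C, 4:-C, 5:-B, 6:+C, 7:+C, 8:+A, 9:+B, 10:+B, 11:+C, 12:+A
Rule 3 (four of five consecutive points beyond the same 1σ limit) is satisfied at point 12.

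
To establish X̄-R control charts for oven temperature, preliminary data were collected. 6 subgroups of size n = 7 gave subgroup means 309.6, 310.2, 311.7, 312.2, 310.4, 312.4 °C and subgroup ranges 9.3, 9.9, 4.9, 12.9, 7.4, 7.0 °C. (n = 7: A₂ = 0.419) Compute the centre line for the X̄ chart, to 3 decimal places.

311.083

X̄̄ = (309.6 + 310.2 + 311.7 + 312.2 + 310.4 + 312.4) / 6 = 1866.5000 / 6 = 311.0833
CL = X̄̄ = 311.0833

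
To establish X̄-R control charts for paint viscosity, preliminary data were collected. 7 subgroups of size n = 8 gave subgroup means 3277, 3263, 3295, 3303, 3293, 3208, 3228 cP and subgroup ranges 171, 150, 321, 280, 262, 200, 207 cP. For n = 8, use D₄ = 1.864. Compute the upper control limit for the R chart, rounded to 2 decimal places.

423.66

R̄ = (171 + 150 + 321 + 280 + 262 + 200 + 207) / 7 = 1591.0000 / 7 = 227.2857
UCL_R = D₄·R̄ = 1.864 × 227.2857 = 423.6606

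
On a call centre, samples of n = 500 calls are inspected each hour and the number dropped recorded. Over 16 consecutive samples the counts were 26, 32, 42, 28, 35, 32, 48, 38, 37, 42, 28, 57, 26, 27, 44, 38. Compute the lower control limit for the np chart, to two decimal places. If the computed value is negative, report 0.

p̄ = Σdᵢ / (k·n) = 580 / (16 × 500) = 0.07250
LCL = np̄ − 3·√(np̄(1−p̄)) = 36.2500 − 3 × 5.7984 = 18.8547

18.85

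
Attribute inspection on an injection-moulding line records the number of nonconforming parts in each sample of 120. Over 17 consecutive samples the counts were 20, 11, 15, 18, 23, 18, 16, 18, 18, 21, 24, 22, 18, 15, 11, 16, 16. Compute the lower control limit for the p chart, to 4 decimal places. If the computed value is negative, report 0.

0.0501

p̄ = Σdᵢ / (k·n) = 300 / (17 × 120) = 0.14706
LCL = p̄ − 3·√(p̄(1−p̄)/n) = 0.14706 − 3 × 0.03233 = 0.05007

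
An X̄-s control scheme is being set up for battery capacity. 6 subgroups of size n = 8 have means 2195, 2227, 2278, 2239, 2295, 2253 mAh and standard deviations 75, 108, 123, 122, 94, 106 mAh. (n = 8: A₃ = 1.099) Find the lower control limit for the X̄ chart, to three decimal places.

2132.805

X̄̄ = (2195 + 2227 + 2278 + 2239 + 2295 + 2253) / 6 = 2247.8333
s̄ = (75 + 108 + 123 + 122 + 94 + 106) / 6 = 104.6667
LCL = X̄̄ − A₃·s̄ = 2247.8333 − 1.099 × 104.6667 = 2132.8047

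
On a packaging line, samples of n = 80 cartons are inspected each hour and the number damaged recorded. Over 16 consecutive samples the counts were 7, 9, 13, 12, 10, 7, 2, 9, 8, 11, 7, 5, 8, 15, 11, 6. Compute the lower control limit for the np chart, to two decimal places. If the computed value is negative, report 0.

0.38

p̄ = Σdᵢ / (k·n) = 140 / (16 × 80) = 0.10938
LCL = np̄ − 3·√(np̄(1−p̄)) = 8.7500 − 3 × 2.7916 = 0.3752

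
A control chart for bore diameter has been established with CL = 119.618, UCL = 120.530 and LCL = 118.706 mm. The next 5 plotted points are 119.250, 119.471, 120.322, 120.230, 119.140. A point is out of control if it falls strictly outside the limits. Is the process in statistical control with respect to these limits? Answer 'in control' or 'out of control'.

All 5 points lie within [118.706, 120.530].

in control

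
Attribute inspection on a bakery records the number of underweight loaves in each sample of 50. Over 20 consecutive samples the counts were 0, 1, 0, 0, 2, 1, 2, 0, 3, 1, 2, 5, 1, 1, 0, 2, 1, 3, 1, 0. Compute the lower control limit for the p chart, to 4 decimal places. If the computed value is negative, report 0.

p̄ = Σdᵢ / (k·n) = 26 / (20 × 50) = 0.02600
LCL = p̄ − 3·√(p̄(1−p̄)/n) = 0.02600 − 3 × 0.02251 = -0.04152 → 0 (negative, so LCL = 0)

0.0000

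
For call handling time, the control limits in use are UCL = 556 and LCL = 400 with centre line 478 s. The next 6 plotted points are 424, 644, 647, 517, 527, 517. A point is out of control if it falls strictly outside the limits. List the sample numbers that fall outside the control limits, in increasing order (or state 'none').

Compare each point to [400, 556]: sample 2 = 644 > UCL; sample 3 = 647 > UCL.

2, 3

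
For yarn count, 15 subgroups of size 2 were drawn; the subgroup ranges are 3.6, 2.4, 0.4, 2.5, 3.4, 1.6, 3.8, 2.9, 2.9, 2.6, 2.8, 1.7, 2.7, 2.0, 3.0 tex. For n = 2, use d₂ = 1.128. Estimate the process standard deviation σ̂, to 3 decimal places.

2.264

R̄ = (3.6 + 2.4 + 0.4 + 2.5 + 3.4 + 1.6 + 3.8 + 2.9 + 2.9 + 2.6 + 2.8 + 1.7 + 2.7 + 2.0 + 3.0) / 15 = 2.5533
σ̂ = R̄ / d₂ = 2.5533 / 1.128 = 2.2636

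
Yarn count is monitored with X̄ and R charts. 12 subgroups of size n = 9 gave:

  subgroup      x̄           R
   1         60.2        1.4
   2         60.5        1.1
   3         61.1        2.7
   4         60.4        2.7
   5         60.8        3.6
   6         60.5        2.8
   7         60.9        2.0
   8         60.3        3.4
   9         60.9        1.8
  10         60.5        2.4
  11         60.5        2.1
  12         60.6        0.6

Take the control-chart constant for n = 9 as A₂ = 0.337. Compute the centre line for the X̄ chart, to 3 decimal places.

60.600

X̄̄ = (60.2 + 60.5 + 61.1 + 60.4 + 60.8 + 60.5 + 60.9 + 60.3 + 60.9 + 60.5 + 60.5 + 60.6) / 12 = 727.2000 / 12 = 60.6000
CL = X̄̄ = 60.6000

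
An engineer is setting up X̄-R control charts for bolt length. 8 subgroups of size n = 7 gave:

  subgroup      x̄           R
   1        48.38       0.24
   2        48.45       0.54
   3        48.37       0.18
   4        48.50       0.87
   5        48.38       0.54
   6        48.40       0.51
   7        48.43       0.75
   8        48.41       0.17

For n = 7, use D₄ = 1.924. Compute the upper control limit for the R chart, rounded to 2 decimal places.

R̄ = (0.24 + 0.54 + 0.18 + 0.87 + 0.54 + 0.51 + 0.75 + 0.17) / 8 = 3.8000 / 8 = 0.4750
UCL_R = D₄·R̄ = 1.924 × 0.4750 = 0.9139

0.91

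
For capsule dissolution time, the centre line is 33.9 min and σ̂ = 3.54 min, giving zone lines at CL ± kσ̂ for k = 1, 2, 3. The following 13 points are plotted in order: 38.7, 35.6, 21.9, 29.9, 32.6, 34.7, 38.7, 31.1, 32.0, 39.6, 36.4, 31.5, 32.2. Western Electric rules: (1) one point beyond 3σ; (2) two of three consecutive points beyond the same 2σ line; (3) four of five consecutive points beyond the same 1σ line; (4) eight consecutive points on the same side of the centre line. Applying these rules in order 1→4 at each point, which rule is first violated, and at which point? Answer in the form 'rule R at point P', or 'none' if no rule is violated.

Zone of each point (C = within 1σ̂, B = 1σ̂–2σ̂, A = 2σ̂–3σ̂, * = beyond 3σ̂; sign = side of CL): 1:+B, 2:+C, 3:-*, 4:-B, 5:-C, 6:+C, 7:+B, 8:-C, 9:-C, 10:+B, 11:+C, 12:-C, 13:-C
Rule 1 (one point beyond the 3σ limits) is satisfied at point 3.

rule 1 at point 3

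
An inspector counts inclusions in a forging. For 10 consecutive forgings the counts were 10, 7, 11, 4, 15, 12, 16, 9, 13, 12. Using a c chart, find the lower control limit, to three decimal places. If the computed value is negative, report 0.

0.995

c̄ = (10 + 7 + 11 + 4 + 15 + 12 + 16 + 9 + 13 + 12) / 10 = 109 / 10 = 10.9000
LCL = c̄ − 3√c̄ = 10.9000 − 3 × 3.3015 = 0.9955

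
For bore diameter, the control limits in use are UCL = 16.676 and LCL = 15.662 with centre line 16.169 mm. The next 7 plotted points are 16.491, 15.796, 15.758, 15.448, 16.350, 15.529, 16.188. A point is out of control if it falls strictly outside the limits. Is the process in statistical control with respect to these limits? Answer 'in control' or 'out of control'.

Compare each point to [15.662, 16.676]: sample 4 = 15.448 < LCL; sample 6 = 15.529 < LCL.

out of control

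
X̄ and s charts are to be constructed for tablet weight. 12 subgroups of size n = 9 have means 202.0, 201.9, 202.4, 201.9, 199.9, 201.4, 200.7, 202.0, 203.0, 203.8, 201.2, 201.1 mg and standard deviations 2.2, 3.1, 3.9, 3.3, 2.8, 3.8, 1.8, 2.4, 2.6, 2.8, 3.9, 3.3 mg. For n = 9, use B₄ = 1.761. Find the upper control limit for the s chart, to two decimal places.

5.27

s̄ = (2.2 + 3.1 + 3.9 + 3.3 + 2.8 + 3.8 + 1.8 + 2.4 + 2.6 + 2.8 + 3.9 + 3.3) / 12 = 2.9917
UCL_s = B₄·s̄ = 1.761 × 2.9917 = 5.2683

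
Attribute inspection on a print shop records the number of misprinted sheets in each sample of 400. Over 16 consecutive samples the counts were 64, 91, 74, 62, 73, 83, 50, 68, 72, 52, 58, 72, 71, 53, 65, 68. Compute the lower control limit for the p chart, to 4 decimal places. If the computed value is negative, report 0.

0.1120

p̄ = Σdᵢ / (k·n) = 1076 / (16 × 400) = 0.16812
LCL = p̄ − 3·√(p̄(1−p̄)/n) = 0.16812 − 3 × 0.01870 = 0.11203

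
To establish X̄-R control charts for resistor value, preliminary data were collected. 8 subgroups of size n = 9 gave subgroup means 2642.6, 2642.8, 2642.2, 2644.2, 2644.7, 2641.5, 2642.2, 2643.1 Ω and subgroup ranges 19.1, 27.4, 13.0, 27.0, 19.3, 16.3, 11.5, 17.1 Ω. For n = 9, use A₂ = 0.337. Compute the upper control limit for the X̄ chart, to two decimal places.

X̄̄ = (2642.6 + 2642.8 + 2642.2 + 2644.2 + 2644.7 + 2641.5 + 2642.2 + 2643.1) / 8 = 21143.3000 / 8 = 2642.9125
R̄ = (19.1 + 27.4 + 13.0 + 27.0 + 19.3 + 16.3 + 11.5 + 17.1) / 8 = 150.7000 / 8 = 18.8375
UCL = X̄̄ + A₂·R̄ = 2642.9125 + 0.337 × 18.8375 = 2649.2607

2649.26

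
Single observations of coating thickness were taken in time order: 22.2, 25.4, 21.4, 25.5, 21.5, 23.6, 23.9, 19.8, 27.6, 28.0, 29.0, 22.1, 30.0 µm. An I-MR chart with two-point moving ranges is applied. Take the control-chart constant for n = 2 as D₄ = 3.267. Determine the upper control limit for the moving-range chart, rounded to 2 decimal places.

Moving ranges: 3.2, 4.0, 4.1, 4.0, 2.1, 0.3, 4.1, 7.8, 0.4, 1.0, 6.9, 7.9; M̄R̄ = 45.8000 / 12 = 3.8167
UCL_MR = D₄·M̄R̄ = 3.267 × 3.8167 = 12.4690

12.47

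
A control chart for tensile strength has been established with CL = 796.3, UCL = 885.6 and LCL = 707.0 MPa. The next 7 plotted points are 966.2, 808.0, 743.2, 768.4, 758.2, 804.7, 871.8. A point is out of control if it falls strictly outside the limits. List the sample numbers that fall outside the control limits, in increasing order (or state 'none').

Compare each point to [707.0, 885.6]: sample 1 = 966.2 > UCL.

1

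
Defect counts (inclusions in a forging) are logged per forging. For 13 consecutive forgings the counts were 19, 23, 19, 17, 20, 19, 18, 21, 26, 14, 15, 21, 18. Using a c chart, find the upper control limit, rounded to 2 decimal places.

32.39

c̄ = (19 + 23 + 19 + 17 + 20 + 19 + 18 + 21 + 26 + 14 + 15 + 21 + 18) / 13 = 250 / 13 = 19.2308
UCL = c̄ + 3√c̄ = 19.2308 + 3 × √19.2308 = 19.2308 + 3 × 4.3853 = 32.3866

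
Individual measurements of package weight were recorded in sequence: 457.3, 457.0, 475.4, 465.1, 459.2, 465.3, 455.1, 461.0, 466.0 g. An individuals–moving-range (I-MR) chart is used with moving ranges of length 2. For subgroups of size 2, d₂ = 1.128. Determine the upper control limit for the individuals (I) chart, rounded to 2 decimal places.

X̄ = (457.3 + 457.0 + 475.4 + 465.1 + 459.2 + 465.3 + 455.1 + 461.0 + 466.0) / 9 = 462.3778
Moving ranges: 0.3, 18.4, 10.3, 5.9, 6.1, 10.2, 5.9, 5.0; M̄R̄ = 62.1000 / 8 = 7.7625
UCL = X̄ + 3·M̄R̄/d₂ = 462.3778 + 3 × 7.7625 / 1.128 = 483.0227

483.02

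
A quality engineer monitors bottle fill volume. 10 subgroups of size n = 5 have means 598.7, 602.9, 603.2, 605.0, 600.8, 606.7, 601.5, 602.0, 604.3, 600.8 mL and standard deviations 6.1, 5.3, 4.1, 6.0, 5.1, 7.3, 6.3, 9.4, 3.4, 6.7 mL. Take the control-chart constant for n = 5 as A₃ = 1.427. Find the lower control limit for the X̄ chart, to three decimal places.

X̄̄ = (598.7 + 602.9 + 603.2 + 605.0 + 600.8 + 606.7 + 601.5 + 602.0 + 604.3 + 600.8) / 10 = 602.5900
s̄ = (6.1 + 5.3 + 4.1 + 6.0 + 5.1 + 7.3 + 6.3 + 9.4 + 3.4 + 6.7) / 10 = 5.9700
LCL = X̄̄ − A₃·s̄ = 602.5900 − 1.427 × 5.9700 = 594.0708

594.071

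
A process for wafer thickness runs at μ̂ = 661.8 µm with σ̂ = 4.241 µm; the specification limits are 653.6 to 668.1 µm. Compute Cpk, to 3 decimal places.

Cpu = (USL − μ̂) / (3σ̂) = (668.1 − 661.8) / (3 × 4.241) = 0.4952; Cpl = (μ̂ − LSL) / (3σ̂) = (661.8 − 653.6) / (3 × 4.241) = 0.6445; Cpk = min(Cpu, Cpl) = 0.4952

0.495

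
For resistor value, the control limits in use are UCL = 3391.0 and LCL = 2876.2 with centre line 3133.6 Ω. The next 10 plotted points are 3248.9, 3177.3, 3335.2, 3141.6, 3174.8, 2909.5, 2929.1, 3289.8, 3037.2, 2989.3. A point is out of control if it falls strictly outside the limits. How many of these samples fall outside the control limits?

0

All 10 points lie within [2876.2, 3391.0].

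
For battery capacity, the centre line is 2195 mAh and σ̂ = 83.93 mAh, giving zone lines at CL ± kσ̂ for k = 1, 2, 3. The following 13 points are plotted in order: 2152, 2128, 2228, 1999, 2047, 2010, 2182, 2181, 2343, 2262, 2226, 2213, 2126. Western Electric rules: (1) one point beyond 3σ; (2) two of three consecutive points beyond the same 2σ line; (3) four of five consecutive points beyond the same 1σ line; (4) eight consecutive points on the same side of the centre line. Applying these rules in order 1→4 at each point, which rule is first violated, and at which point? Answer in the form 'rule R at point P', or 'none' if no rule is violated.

rule 2 at point 6

Zone of each point (C = within 1σ̂, B = 1σ̂–2σ̂, A = 2σ̂–3σ̂, * = beyond 3σ̂; sign = side of CL): 1:-C, 2:-C, 3:+C, 4:-A, 5:-B, 6:-A, 7:-C, 8:-C, 9:+B, 10:+C, 11:+C, 12:+C, 13:-C
Rule 2 (two of three consecutive points beyond the same 2σ limit) is satisfied at point 6.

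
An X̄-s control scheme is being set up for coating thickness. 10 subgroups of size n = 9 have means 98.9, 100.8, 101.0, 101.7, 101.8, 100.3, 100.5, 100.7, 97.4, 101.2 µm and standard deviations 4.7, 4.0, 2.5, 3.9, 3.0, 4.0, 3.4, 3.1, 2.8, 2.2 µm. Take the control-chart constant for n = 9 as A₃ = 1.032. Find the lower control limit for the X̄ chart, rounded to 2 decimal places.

96.96

X̄̄ = (98.9 + 100.8 + 101.0 + 101.7 + 101.8 + 100.3 + 100.5 + 100.7 + 97.4 + 101.2) / 10 = 100.4300
s̄ = (4.7 + 4.0 + 2.5 + 3.9 + 3.0 + 4.0 + 3.4 + 3.1 + 2.8 + 2.2) / 10 = 3.3600
LCL = X̄̄ − A₃·s̄ = 100.4300 − 1.032 × 3.3600 = 96.9625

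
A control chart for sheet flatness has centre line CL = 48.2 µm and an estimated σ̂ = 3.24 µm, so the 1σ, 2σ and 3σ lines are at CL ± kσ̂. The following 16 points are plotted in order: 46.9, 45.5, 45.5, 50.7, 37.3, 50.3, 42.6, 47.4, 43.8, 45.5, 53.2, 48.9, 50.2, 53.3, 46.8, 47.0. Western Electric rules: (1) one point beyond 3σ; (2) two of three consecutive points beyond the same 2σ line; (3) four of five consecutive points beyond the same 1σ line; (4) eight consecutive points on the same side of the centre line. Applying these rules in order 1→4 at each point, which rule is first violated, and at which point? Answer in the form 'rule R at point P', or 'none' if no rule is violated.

Zone of each point (C = within 1σ̂, B = 1σ̂–2σ̂, A = 2σ̂–3σ̂, * = beyond 3σ̂; sign = side of CL): 1:-C, 2:-C, 3:-C, 4:+C, 5:-*, 6:+C, 7:-B, 8:-C, 9:-B, 10:-C, 11:+B, 12:+C, 13:+C, 14:+B, 15:-C, 16:-C
Rule 1 (one point beyond the 3σ limits) is satisfied at point 5.

rule 1 at point 5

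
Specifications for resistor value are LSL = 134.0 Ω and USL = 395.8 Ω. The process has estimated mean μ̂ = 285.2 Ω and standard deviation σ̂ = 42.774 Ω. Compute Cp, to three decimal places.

1.020

Cp = (USL − LSL) / (6σ̂) = (395.8 − 134.0) / (6 × 42.774) = 261.8000 / 256.6440 = 1.0201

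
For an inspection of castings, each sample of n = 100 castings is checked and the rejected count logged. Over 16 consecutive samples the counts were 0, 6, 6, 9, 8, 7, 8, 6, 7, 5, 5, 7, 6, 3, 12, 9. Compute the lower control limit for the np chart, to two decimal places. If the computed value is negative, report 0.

p̄ = Σdᵢ / (k·n) = 104 / (16 × 100) = 0.06500
LCL = np̄ − 3·√(np̄(1−p̄)) = 6.5000 − 3 × 2.4653 = -0.8958 → 0 (negative, so LCL = 0)

0.00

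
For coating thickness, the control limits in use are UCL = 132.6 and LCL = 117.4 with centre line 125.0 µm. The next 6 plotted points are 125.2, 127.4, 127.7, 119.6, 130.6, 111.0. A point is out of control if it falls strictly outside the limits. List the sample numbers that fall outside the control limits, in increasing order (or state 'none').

Compare each point to [117.4, 132.6]: sample 6 = 111.0 < LCL.

6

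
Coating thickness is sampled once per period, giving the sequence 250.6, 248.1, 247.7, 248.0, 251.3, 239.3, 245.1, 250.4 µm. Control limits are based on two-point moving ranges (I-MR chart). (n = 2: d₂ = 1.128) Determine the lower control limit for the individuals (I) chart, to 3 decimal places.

236.316

X̄ = (250.6 + 248.1 + 247.7 + 248.0 + 251.3 + 239.3 + 245.1 + 250.4) / 8 = 247.5625
Moving ranges: 2.5, 0.4, 0.3, 3.3, 12.0, 5.8, 5.3; M̄R̄ = 29.6000 / 7 = 4.2286
LCL = X̄ − 3·M̄R̄/d₂ = 247.5625 − 3 × 4.2286 / 1.128 = 236.3163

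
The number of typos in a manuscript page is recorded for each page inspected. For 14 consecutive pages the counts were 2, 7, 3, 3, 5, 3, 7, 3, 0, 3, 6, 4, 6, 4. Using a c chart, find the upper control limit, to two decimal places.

10.00

c̄ = (2 + 7 + 3 + 3 + 5 + 3 + 7 + 3 + 0 + 3 + 6 + 4 + 6 + 4) / 14 = 56 / 14 = 4.0000
UCL = c̄ + 3√c̄ = 4.0000 + 3 × √4.0000 = 4.0000 + 3 × 2.0000 = 10.0000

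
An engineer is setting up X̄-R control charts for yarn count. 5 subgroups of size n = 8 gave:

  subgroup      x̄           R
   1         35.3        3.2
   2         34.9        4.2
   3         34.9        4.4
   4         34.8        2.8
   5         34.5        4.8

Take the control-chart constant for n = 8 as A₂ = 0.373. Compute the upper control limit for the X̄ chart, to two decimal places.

X̄̄ = (35.3 + 34.9 + 34.9 + 34.8 + 34.5) / 5 = 174.4000 / 5 = 34.8800
R̄ = (3.2 + 4.2 + 4.4 + 2.8 + 4.8) / 5 = 19.4000 / 5 = 3.8800
UCL = X̄̄ + A₂·R̄ = 34.8800 + 0.373 × 3.8800 = 36.3272

36.33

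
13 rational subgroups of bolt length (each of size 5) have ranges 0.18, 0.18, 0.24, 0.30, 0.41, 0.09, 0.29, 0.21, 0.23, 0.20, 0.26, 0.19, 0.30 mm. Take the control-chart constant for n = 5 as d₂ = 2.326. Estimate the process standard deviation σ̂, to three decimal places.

0.102

R̄ = (0.18 + 0.18 + 0.24 + 0.30 + 0.41 + 0.09 + 0.29 + 0.21 + 0.23 + 0.20 + 0.26 + 0.19 + 0.30) / 13 = 0.2369
σ̂ = R̄ / d₂ = 0.2369 / 2.326 = 0.1019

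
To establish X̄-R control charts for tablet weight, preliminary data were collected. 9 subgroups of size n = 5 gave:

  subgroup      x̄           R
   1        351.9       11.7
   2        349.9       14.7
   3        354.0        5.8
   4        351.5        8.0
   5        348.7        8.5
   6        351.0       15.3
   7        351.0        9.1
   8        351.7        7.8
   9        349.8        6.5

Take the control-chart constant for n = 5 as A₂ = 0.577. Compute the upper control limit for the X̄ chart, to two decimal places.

X̄̄ = (351.9 + 349.9 + 354.0 + 351.5 + 348.7 + 351.0 + 351.0 + 351.7 + 349.8) / 9 = 3159.5000 / 9 = 351.0556
R̄ = (11.7 + 14.7 + 5.8 + 8.0 + 8.5 + 15.3 + 9.1 + 7.8 + 6.5) / 9 = 87.4000 / 9 = 9.7111
UCL = X̄̄ + A₂·R̄ = 351.0556 + 0.577 × 9.7111 = 356.6589

356.66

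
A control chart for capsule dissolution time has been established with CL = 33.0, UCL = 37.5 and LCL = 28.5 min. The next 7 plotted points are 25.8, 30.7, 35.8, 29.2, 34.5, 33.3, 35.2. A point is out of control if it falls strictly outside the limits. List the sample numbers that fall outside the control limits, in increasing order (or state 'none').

Compare each point to [28.5, 37.5]: sample 1 = 25.8 < LCL.

1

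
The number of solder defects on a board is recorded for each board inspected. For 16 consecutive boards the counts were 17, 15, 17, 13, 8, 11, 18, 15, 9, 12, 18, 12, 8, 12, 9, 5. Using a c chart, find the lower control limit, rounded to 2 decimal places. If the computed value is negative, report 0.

1.86

c̄ = (17 + 15 + 17 + 13 + 8 + 11 + 18 + 15 + 9 + 12 + 18 + 12 + 8 + 12 + 9 + 5) / 16 = 199 / 16 = 12.4375
LCL = c̄ − 3√c̄ = 12.4375 − 3 × 3.5267 = 1.8574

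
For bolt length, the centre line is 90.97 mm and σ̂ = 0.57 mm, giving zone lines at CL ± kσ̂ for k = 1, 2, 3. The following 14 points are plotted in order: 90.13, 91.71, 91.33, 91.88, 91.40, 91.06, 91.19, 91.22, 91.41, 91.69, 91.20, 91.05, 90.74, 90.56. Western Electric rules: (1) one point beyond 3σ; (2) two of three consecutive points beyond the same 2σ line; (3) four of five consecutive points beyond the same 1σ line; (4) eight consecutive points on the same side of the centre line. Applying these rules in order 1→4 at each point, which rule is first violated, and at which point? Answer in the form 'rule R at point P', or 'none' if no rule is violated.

Zone of each point (C = within 1σ̂, B = 1σ̂–2σ̂, A = 2σ̂–3σ̂, * = beyond 3σ̂; sign = side of CL): 1:-B, 2:+B, 3:+C, 4:+B, 5:+C, 6:+C, 7:+C, 8:+C, 9:+C, 10:+B, 11:+C, 12:+C, 13:-C, 14:-C
Rule 4 (eight consecutive points on the same side of the centre line) is satisfied at point 9.

rule 4 at point 9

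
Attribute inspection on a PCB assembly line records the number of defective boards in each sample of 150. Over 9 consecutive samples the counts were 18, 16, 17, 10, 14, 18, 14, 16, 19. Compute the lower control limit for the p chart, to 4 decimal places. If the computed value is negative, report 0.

p̄ = Σdᵢ / (k·n) = 142 / (9 × 150) = 0.10519
LCL = p̄ − 3·√(p̄(1−p̄)/n) = 0.10519 − 3 × 0.02505 = 0.03004

0.0300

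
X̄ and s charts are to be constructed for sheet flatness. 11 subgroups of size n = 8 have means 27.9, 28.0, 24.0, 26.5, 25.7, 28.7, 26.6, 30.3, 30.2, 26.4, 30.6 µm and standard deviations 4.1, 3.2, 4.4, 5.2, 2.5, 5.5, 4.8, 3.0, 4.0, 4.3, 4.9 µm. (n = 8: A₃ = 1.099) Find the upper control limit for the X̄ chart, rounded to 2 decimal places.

32.30

X̄̄ = (27.9 + 28.0 + 24.0 + 26.5 + 25.7 + 28.7 + 26.6 + 30.3 + 30.2 + 26.4 + 30.6) / 11 = 27.7182
s̄ = (4.1 + 3.2 + 4.4 + 5.2 + 2.5 + 5.5 + 4.8 + 3.0 + 4.0 + 4.3 + 4.9) / 11 = 4.1727
UCL = X̄̄ + A₃·s̄ = 27.7182 + 1.099 × 4.1727 = 32.3040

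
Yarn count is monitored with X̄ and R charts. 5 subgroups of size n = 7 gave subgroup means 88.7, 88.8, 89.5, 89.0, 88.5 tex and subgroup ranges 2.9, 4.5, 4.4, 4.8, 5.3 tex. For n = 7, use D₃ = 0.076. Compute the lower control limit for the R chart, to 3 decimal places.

R̄ = (2.9 + 4.5 + 4.4 + 4.8 + 5.3) / 5 = 21.9000 / 5 = 4.3800
LCL_R = D₃·R̄ = 0.076 × 4.3800 = 0.3329

0.333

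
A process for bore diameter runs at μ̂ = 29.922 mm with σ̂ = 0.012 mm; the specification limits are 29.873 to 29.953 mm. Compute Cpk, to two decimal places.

0.86

Cpu = (USL − μ̂) / (3σ̂) = (29.953 − 29.922) / (3 × 0.012) = 0.8611; Cpl = (μ̂ − LSL) / (3σ̂) = (29.922 − 29.873) / (3 × 0.012) = 1.3611; Cpk = min(Cpu, Cpl) = 0.8611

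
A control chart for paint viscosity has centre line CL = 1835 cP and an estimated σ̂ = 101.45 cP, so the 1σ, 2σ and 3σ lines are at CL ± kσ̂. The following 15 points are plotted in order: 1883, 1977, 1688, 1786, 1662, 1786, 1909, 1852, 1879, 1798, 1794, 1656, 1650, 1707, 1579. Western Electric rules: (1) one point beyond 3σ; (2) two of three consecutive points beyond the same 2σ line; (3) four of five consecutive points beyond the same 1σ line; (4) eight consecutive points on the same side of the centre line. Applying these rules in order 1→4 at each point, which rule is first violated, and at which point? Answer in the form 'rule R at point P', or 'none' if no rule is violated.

Zone of each point (C = within 1σ̂, B = 1σ̂–2σ̂, A = 2σ̂–3σ̂, * = beyond 3σ̂; sign = side of CL): 1:+C, 2:+B, 3:-B, 4:-C, 5:-B, 6:-C, 7:+C, 8:+C, 9:+C, 10:-C, 11:-C, 12:-B, 13:-B, 14:-B, 15:-A
Rule 3 (four of five consecutive points beyond the same 1σ limit) is satisfied at point 15.

rule 3 at point 15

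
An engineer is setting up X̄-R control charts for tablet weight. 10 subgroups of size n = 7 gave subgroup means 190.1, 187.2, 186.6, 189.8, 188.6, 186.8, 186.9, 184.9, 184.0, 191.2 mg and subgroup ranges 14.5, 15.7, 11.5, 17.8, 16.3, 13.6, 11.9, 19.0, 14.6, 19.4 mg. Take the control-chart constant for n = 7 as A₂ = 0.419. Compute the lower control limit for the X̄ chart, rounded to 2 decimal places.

X̄̄ = (190.1 + 187.2 + 186.6 + 189.8 + 188.6 + 186.8 + 186.9 + 184.9 + 184.0 + 191.2) / 10 = 1876.1000 / 10 = 187.6100
R̄ = (14.5 + 15.7 + 11.5 + 17.8 + 16.3 + 13.6 + 11.9 + 19.0 + 14.6 + 19.4) / 10 = 154.3000 / 10 = 15.4300
LCL = X̄̄ − A₂·R̄ = 187.6100 − 0.419 × 15.4300 = 181.1448

181.14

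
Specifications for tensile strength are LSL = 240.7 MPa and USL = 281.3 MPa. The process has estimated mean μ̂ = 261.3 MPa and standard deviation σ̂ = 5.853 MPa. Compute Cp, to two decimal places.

Cp = (USL − LSL) / (6σ̂) = (281.3 − 240.7) / (6 × 5.853) = 40.6000 / 35.1180 = 1.1561

1.16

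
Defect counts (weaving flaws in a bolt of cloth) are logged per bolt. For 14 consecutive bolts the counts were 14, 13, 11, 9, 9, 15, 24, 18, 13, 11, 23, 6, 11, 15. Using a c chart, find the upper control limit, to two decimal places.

24.82

c̄ = (14 + 13 + 11 + 9 + 9 + 15 + 24 + 18 + 13 + 11 + 23 + 6 + 11 + 15) / 14 = 192 / 14 = 13.7143
UCL = c̄ + 3√c̄ = 13.7143 + 3 × √13.7143 = 13.7143 + 3 × 3.7033 = 24.8241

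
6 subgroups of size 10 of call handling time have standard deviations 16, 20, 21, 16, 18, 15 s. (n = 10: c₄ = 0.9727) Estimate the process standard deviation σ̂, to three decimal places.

18.163

s̄ = (16 + 20 + 21 + 16 + 18 + 15) / 6 = 17.6667
σ̂ = s̄ / c₄ = 17.6667 / 0.9727 = 18.1625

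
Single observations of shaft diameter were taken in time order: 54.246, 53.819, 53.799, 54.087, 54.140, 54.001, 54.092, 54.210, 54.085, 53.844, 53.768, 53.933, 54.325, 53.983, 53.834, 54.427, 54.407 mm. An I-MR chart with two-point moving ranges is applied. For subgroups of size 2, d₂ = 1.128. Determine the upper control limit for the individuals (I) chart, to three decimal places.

X̄ = (54.246 + 53.819 + 53.799 + 54.087 + 54.140 + 54.001 + 54.092 + 54.210 + 54.085 + 53.844 + 53.768 + 53.933 + 54.325 + 53.983 + 53.834 + 54.427 + 54.407) / 17 = 54.0588
Moving ranges: 0.427, 0.020, 0.288, 0.053, 0.139, 0.091, 0.118, 0.125, 0.241, 0.076, 0.165, 0.392, 0.342, 0.149, 0.593, 0.020; M̄R̄ = 3.2390 / 16 = 0.2024
UCL = X̄ + 3·M̄R̄/d₂ = 54.0588 + 3 × 0.2024 / 1.128 = 54.5972

54.597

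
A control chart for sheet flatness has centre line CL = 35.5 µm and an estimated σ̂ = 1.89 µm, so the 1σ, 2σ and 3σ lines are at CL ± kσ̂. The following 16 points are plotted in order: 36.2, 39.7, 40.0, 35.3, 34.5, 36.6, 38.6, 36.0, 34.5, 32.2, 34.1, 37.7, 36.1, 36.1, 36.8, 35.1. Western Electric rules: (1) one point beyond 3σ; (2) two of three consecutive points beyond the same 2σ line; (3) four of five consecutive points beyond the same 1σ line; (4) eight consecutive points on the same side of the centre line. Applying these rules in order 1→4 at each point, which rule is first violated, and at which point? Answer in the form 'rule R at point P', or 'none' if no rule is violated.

Zone of each point (C = within 1σ̂, B = 1σ̂–2σ̂, A = 2σ̂–3σ̂, * = beyond 3σ̂; sign = side of CL): 1:+C, 2:+A, 3:+A, 4:-C, 5:-C, 6:+C, 7:+B, 8:+C, 9:-C, 10:-B, 11:-C, 12:+B, 13:+C, 14:+C, 15:+C, 16:-C
Rule 2 (two of three consecutive points beyond the same 2σ limit) is satisfied at point 3.

rule 2 at point 3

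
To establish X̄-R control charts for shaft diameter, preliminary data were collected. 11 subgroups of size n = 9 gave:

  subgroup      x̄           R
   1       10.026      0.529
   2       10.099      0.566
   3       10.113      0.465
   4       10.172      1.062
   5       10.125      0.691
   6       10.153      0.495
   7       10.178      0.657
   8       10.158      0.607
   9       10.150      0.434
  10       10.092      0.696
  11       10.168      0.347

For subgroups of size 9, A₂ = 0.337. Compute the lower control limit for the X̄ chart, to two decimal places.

X̄̄ = (10.026 + 10.099 + 10.113 + 10.172 + 10.125 + 10.153 + 10.178 + 10.158 + 10.150 + 10.092 + 10.168) / 11 = 111.4340 / 11 = 10.1304
R̄ = (0.529 + 0.566 + 0.465 + 1.062 + 0.691 + 0.495 + 0.657 + 0.607 + 0.434 + 0.696 + 0.347) / 11 = 6.5490 / 11 = 0.5954
LCL = X̄̄ − A₂·R̄ = 10.1304 − 0.337 × 0.5954 = 9.9297

9.93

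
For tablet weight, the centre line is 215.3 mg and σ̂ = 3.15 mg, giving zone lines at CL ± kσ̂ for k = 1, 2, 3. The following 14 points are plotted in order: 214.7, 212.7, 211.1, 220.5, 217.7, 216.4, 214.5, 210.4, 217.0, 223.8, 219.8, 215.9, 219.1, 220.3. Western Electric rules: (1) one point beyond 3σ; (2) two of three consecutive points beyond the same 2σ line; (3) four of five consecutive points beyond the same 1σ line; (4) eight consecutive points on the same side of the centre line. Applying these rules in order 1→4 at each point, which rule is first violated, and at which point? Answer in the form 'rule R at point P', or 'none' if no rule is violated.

Zone of each point (C = within 1σ̂, B = 1σ̂–2σ̂, A = 2σ̂–3σ̂, * = beyond 3σ̂; sign = side of CL): 1:-C, 2:-C, 3:-B, 4:+B, 5:+C, 6:+C, 7:-C, 8:-B, 9:+C, 10:+A, 11:+B, 12:+C, 13:+B, 14:+B
Rule 3 (four of five consecutive points beyond the same 1σ limit) is satisfied at point 14.

rule 3 at point 14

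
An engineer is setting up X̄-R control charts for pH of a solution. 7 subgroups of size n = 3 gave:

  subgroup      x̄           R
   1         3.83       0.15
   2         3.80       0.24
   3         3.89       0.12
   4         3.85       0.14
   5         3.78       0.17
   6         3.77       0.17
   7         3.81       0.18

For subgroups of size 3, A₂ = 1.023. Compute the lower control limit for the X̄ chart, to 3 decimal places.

3.648

X̄̄ = (3.83 + 3.80 + 3.89 + 3.85 + 3.78 + 3.77 + 3.81) / 7 = 26.7300 / 7 = 3.8186
R̄ = (0.15 + 0.24 + 0.12 + 0.14 + 0.17 + 0.17 + 0.18) / 7 = 1.1700 / 7 = 0.1671
LCL = X̄̄ − A₂·R̄ = 3.8186 − 1.023 × 0.1671 = 3.6476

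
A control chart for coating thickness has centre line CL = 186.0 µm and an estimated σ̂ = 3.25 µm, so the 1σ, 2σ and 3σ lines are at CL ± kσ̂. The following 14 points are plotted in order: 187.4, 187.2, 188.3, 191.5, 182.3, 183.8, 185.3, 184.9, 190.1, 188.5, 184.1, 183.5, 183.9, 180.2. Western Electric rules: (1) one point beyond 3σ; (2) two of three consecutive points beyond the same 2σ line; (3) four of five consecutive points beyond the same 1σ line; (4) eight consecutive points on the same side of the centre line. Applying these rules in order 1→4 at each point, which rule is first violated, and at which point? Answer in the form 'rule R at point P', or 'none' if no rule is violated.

none

Zone of each point (C = within 1σ̂, B = 1σ̂–2σ̂, A = 2σ̂–3σ̂, * = beyond 3σ̂; sign = side of CL): 1:+C, 2:+C, 3:+C, 4:+B, 5:-B, 6:-C, 7:-C, 8:-C, 9:+B, 10:+C, 11:-C, 12:-C, 13:-C, 14:-B
No rule fires across all 14 points.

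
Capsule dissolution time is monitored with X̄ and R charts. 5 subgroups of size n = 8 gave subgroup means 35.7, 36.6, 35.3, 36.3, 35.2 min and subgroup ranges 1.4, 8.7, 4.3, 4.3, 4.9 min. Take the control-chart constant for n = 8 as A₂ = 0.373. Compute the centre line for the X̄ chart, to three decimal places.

35.820

X̄̄ = (35.7 + 36.6 + 35.3 + 36.3 + 35.2) / 5 = 179.1000 / 5 = 35.8200
CL = X̄̄ = 35.8200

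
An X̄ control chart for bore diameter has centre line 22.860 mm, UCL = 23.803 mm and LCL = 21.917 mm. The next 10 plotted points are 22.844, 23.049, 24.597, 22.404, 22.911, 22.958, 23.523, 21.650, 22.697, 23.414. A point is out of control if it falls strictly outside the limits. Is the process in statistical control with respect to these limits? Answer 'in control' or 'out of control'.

out of control

Compare each point to [21.917, 23.803]: sample 3 = 24.597 > UCL; sample 8 = 21.650 < LCL.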